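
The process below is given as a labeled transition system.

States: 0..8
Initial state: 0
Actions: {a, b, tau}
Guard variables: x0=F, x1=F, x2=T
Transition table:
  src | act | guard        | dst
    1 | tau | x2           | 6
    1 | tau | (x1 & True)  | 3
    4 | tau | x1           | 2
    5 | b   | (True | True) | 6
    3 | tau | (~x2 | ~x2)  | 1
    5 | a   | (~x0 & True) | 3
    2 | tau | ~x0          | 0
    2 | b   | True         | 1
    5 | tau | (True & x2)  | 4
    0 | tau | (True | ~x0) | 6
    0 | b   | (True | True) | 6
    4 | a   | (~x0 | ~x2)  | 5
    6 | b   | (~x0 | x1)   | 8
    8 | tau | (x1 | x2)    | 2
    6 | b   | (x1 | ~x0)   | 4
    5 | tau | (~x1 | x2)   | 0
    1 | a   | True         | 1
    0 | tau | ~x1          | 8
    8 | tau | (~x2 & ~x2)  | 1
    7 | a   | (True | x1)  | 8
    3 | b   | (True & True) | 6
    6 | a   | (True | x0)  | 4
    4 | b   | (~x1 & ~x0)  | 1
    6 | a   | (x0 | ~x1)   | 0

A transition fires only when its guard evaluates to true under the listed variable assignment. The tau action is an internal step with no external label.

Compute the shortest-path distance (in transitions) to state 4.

Answer: 2

Trace:
Breadth-first toward 4:
  depth 0: {0}
  depth 1: {6,8}
  depth 2: {2,4}
first hit 4 at d=2 via b·a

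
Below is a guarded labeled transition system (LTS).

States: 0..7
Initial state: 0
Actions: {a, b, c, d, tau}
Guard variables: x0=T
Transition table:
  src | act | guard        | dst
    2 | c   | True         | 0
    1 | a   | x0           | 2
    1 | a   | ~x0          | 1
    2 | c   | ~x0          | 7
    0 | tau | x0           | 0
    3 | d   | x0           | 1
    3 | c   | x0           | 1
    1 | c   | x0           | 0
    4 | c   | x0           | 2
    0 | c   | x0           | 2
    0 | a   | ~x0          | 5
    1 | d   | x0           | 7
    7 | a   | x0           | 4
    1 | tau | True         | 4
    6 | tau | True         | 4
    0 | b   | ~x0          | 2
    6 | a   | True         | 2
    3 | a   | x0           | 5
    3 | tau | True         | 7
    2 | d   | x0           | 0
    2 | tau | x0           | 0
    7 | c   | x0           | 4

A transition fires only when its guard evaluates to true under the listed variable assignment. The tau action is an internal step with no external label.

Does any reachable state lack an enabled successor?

Reachable = {0,2}
  0: c→2  tau→0  [2 exit(s)]
  2: c→0  d→0  tau→0  [3 exit(s)]

Answer: DEADLOCK-FREE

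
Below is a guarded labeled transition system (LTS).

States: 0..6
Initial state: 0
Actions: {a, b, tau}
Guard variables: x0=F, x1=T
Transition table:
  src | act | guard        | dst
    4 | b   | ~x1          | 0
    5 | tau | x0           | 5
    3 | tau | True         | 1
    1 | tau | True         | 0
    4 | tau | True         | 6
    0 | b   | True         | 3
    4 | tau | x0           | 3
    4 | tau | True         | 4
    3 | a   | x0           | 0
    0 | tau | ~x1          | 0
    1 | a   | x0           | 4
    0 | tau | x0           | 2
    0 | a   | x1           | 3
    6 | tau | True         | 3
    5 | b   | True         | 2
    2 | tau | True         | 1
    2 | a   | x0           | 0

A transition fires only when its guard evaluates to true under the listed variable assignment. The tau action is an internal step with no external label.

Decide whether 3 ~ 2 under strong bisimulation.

Compute ~ classes (split until stable):
  round 0: {{0,1,2,3,4,5,6}}
  round 1: {{0},{1,2,3,4,6},{5}}
  round 2: {{0},{1},{2,3,4,6},{5}}
  round 3: {{0},{1},{2,3},{4,6},{5}}
  round 4: {{0},{1},{2,3},{4},{5},{6}}
Fixed point at round 5; 6 class(es).
class of 3: {2,3}; class of 2: {2,3}

Answer: BISIMILAR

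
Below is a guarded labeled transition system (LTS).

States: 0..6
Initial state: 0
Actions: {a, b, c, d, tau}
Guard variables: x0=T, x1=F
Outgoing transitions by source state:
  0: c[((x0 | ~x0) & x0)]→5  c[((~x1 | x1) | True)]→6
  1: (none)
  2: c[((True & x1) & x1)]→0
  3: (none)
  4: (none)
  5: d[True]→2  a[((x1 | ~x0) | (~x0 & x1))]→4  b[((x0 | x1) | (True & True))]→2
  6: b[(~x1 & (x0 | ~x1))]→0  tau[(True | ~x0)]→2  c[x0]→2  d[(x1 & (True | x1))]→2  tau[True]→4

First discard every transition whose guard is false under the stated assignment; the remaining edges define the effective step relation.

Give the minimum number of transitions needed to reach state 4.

Layered search for 4:
  L0 = {0}
  L1 = {5,6}
  L2 = {2,4}
depth(4)=2, e.g. c·tau

Answer: 2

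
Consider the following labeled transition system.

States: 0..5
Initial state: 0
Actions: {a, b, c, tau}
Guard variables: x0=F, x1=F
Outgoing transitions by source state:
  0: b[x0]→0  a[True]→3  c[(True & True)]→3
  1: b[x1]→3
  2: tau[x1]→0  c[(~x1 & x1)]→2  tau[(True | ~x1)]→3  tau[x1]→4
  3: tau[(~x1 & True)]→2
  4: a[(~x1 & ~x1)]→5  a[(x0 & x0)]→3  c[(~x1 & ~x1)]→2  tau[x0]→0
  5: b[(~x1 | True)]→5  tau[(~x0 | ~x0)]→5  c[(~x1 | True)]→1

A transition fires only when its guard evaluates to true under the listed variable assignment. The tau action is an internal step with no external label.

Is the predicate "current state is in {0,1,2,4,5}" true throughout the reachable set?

Answer: INVARIANT VIOLATED at state 3

Analysis:
Inv-set: {0,1,2,4,5}
R = {0,2,3}
  0: safe
  2: safe
  3: outside
counterexample path to 3: a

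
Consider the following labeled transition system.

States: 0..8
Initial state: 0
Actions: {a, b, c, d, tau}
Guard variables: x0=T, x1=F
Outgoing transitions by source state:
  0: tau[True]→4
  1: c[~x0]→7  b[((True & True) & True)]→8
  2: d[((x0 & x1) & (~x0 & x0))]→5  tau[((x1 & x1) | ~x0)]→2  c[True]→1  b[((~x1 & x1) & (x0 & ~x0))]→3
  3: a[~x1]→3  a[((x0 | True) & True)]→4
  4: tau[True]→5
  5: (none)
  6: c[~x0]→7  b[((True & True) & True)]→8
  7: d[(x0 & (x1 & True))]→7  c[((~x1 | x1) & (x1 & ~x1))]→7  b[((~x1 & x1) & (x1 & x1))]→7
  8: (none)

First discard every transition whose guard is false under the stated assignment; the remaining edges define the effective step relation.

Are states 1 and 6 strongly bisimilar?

Answer: BISIMILAR

Trace:
Compute ~ classes (split until stable):
  round 0: {{0,1,2,3,4,5,6,7,8}}
  round 1: {{0,4},{1,6},{2},{3},{5,7,8}}
  round 2: {{0},{1,6},{2},{3},{4},{5,7,8}}
Fixed point at round 3; 6 class(es).
class of 1: {1,6}; class of 6: {1,6}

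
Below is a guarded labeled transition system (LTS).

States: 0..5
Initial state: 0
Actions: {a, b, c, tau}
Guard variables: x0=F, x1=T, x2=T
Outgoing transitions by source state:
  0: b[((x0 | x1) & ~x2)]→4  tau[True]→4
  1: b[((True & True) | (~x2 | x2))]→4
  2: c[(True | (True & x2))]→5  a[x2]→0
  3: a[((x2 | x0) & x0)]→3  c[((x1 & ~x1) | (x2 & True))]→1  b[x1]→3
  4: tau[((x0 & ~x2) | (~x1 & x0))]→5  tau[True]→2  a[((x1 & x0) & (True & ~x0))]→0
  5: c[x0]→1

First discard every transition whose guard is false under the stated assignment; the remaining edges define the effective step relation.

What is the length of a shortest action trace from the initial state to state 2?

Answer: 2

Analysis:
Layered search for 2:
  L0 = {0}
  L1 = {4}
  L2 = {2}
depth(2)=2, e.g. tau·tau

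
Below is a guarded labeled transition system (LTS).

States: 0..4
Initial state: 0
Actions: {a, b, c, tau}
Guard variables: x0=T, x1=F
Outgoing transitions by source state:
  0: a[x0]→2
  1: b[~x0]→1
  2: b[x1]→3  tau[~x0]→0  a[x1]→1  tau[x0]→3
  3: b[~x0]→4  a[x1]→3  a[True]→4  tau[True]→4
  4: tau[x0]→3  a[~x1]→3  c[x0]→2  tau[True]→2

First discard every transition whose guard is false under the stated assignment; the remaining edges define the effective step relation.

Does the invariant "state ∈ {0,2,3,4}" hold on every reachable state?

Answer: INVARIANT HOLDS

Working:
Inv-set: {0,2,3,4}
Reachable = {0,2,3,4}
  0: ok
  2: ok
  3: ok
  4: ok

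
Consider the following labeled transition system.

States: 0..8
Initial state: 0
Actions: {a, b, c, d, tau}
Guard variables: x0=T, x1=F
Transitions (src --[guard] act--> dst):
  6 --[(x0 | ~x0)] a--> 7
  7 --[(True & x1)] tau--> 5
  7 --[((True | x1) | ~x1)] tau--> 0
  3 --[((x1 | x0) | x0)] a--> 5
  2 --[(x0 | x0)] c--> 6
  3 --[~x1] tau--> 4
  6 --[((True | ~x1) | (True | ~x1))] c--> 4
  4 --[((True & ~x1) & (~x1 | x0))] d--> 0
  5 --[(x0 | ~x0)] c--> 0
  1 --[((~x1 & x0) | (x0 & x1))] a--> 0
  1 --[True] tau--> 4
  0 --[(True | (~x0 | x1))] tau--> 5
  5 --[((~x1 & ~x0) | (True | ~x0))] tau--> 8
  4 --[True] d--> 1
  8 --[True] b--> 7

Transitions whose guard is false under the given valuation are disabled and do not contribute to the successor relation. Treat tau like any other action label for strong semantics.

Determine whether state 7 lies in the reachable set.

After dropping false guards: 14 live edges.
depth 0: {0}
depth 1: {5}  total {0,5}
depth 2: {8}  total {0,5,8}
depth 3: {7}  total {0,5,7,8}
R = {0,5,7,8}
trace reaching 7: tau·tau·b

Answer: REACHABLE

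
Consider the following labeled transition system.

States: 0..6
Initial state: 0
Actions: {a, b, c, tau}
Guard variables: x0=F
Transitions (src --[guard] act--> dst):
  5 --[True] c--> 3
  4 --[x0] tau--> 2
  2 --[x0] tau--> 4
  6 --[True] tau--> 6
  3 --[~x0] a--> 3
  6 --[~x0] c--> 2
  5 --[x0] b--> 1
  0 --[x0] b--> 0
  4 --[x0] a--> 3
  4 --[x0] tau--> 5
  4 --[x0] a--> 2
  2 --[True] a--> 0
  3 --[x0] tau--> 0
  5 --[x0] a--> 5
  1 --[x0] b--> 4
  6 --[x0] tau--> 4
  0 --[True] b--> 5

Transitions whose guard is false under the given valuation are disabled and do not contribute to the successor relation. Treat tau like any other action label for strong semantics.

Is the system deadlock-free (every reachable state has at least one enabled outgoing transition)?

Answer: DEADLOCK-FREE

Analysis:
Reachable = {0,3,5}
  0: b→5  [1 out]
  3: a→3  [1 out]
  5: c→3  [1 out]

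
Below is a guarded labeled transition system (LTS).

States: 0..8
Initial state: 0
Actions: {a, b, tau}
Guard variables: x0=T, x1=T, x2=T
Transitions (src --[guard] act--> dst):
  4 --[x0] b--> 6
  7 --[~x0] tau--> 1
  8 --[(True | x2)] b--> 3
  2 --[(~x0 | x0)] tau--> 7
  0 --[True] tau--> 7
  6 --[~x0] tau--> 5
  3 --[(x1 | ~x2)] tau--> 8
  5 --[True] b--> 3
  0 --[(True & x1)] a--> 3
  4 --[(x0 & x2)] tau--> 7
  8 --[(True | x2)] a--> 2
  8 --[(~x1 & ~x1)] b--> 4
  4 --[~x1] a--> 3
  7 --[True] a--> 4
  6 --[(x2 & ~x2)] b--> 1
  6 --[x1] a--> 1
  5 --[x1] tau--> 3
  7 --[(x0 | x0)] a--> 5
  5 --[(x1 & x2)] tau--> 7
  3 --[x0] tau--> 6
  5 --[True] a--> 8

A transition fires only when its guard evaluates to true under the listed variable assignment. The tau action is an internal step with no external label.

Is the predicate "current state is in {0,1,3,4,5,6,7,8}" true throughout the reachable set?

Answer: INVARIANT VIOLATED at state 2

Working:
Safe = {0,1,3,4,5,6,7,8}
R = {0,1,2,3,4,5,6,7,8}
  0: ok
  1: ok
  2: outside
  3: ok
  4: ok
  5: ok
  6: ok
  7: ok
  8: ok
witness against invariant: a·tau·a → 2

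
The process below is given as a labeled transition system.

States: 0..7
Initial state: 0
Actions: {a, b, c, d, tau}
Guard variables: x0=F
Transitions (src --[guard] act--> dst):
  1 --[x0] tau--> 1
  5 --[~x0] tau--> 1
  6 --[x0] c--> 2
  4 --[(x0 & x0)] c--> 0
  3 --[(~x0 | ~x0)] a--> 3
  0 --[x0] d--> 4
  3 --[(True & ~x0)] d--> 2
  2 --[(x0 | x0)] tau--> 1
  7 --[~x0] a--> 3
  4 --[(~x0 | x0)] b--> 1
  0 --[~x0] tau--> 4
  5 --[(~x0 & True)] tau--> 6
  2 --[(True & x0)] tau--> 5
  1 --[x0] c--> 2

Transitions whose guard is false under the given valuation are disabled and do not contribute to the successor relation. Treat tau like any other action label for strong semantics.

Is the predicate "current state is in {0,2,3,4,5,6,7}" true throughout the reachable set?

Safe = {0,2,3,4,5,6,7}
Reach set: {0,1,4}
  0: safe
  1: ✗ unsafe
  4: safe
reach 1 via tau·b — violates

Answer: INVARIANT VIOLATED at state 1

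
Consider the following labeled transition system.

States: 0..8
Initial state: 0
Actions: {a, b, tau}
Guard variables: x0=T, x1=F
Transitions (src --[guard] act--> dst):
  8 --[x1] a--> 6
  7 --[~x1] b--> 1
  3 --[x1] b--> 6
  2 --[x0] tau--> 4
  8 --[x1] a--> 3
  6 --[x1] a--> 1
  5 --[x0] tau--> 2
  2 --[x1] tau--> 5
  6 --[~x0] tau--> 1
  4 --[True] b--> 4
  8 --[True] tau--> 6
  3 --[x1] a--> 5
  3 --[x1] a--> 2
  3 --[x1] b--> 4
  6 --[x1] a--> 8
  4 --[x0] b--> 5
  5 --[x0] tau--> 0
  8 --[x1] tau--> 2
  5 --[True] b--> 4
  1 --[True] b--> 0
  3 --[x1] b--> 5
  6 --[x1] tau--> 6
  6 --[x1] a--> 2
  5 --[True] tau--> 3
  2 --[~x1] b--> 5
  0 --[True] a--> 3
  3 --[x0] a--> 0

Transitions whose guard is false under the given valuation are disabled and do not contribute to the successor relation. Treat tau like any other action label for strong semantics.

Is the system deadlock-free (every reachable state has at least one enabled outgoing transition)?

R = {0,3}
  0: a→3  [1 out]
  3: a→0  [1 out]

Answer: DEADLOCK-FREE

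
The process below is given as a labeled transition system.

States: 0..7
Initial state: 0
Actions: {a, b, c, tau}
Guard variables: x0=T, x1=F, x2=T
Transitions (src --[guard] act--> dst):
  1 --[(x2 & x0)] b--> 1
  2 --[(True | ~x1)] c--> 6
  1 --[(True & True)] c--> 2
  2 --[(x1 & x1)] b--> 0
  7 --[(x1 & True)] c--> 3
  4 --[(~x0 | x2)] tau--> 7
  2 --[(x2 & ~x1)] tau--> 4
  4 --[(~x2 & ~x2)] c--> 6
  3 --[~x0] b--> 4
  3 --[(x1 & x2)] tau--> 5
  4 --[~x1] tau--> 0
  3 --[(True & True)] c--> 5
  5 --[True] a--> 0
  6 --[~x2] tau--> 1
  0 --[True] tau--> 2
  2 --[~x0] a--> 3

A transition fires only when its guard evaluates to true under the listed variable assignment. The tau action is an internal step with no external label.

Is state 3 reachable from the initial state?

Answer: UNREACHABLE

Working:
After dropping false guards: 9 live edges.
Layer 0: {0}
Layer 1: {2}  cumulative {0,2}
Layer 2: {4,6}  cumulative {0,2,4,6}
Layer 3: {7}  cumulative {0,2,4,6,7}
R = {0,2,4,6,7}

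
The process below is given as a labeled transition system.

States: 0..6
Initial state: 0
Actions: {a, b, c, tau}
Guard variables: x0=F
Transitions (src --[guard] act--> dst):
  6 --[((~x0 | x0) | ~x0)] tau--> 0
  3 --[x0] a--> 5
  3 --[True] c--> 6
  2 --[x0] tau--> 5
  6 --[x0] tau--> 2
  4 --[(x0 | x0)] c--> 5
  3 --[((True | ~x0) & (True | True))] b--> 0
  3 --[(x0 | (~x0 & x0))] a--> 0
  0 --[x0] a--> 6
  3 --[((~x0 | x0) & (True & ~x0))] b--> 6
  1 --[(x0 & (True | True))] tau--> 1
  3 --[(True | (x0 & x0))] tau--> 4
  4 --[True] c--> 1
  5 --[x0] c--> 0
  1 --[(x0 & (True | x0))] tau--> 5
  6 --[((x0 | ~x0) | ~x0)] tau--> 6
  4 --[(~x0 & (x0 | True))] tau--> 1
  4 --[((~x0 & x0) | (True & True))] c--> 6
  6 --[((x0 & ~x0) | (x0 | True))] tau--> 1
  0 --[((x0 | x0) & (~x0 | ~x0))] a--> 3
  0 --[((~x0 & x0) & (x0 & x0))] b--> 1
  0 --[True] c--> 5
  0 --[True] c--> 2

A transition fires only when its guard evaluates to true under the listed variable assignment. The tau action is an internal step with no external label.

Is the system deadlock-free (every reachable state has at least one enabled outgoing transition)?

Answer: DEADLOCK at state 2

Analysis:
Reachable = {0,2,5}
  0: c→2  c→5  [2 out]
  2: ∅  [STUCK]
  5: ∅  [STUCK]
trace reaching 2: c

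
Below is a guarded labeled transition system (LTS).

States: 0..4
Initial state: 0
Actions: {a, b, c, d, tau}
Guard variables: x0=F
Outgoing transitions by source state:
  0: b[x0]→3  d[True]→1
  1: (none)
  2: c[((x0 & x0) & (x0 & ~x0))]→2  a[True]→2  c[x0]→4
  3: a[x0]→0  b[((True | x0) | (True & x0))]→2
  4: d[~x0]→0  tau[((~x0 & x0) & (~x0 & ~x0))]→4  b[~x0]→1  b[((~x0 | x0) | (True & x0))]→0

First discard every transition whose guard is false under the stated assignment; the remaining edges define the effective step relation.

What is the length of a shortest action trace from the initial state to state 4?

Answer: UNREACHABLE

Working:
Layered search for 4:
  L0 = {0}
  L1 = {1}
4 never appears.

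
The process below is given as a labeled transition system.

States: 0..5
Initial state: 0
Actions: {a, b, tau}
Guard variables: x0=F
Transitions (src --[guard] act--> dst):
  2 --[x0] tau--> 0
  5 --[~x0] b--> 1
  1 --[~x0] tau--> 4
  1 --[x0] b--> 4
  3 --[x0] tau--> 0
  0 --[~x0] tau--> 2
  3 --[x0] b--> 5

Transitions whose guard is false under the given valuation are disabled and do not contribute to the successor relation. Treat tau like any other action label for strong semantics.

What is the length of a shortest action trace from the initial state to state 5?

Answer: UNREACHABLE

Trace:
BFS to 5:
  Layer 0: {0}
  Layer 1: {2}
5 never appears.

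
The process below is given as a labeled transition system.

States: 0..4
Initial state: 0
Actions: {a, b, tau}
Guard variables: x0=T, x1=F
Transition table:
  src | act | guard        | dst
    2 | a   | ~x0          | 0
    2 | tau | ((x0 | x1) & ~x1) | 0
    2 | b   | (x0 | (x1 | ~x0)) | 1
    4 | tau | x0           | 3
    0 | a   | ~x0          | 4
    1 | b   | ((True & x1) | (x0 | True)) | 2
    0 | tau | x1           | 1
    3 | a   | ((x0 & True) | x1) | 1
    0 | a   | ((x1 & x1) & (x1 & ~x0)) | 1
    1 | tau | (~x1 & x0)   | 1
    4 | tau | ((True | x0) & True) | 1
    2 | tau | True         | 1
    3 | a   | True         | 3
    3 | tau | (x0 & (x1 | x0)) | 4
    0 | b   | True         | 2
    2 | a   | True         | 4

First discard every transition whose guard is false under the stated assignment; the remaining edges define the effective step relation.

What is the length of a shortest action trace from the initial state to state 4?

BFS to 4:
  depth 0: {0}
  depth 1: {2}
  depth 2: {1,4}
4 enters at depth 2; path b·a

Answer: 2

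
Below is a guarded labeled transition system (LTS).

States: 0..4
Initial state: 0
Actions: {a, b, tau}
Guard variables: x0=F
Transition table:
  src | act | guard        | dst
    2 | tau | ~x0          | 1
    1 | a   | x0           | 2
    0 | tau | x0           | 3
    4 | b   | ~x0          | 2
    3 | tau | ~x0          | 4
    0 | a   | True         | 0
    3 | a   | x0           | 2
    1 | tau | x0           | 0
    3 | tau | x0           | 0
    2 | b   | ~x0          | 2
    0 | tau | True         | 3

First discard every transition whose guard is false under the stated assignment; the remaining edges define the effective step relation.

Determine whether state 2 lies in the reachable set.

Answer: REACHABLE

Working:
6 transition(s) survive guard evaluation.
L0 = {0}
L1 = {3}  total {0,3}
L2 = {4}  total {0,3,4}
L3 = {2}  total {0,2,3,4}
L4 = {1}  total {0,1,2,3,4}
Reach set: {0,1,2,3,4}
witness 2: tau·tau·b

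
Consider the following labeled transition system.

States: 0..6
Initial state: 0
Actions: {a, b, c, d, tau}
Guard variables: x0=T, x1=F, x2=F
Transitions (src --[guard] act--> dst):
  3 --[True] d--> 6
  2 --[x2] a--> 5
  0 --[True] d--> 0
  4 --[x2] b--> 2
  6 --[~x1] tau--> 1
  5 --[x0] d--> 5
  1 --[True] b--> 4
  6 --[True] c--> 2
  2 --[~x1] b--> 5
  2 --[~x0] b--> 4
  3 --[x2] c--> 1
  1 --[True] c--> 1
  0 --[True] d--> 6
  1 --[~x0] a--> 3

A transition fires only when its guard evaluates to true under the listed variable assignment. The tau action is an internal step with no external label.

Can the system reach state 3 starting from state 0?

9 transition(s) survive guard evaluation.
L0 = {0}
L1 = {6}  now seen {0,6}
L2 = {1,2}  now seen {0,1,2,6}
L3 = {4,5}  now seen {0,1,2,4,5,6}
R = {0,1,2,4,5,6}

Answer: UNREACHABLE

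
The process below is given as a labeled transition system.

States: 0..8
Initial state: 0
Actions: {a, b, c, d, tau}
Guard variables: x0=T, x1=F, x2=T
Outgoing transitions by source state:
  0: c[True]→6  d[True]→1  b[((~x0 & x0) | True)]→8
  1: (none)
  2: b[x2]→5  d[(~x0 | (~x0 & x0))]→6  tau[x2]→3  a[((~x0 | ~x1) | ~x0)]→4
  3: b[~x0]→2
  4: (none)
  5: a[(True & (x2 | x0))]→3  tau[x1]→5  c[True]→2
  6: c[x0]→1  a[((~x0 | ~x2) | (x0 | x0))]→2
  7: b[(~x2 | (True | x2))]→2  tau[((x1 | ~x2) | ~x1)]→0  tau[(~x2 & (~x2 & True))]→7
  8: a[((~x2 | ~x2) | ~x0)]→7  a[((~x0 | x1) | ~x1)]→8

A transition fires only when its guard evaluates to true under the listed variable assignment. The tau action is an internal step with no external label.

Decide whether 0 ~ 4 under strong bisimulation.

Answer: NOT BISIMILAR

Working:
Compute ~ classes (split until stable):
  P[0] = {{0,1,2,3,4,5,6,7,8}}
  P[1] = {{0},{1,3,4},{2},{5,6},{7},{8}}
  P[2] = {{0},{1,3,4},{2},{5},{6},{7},{8}}
stable after 3 split(s): 7 block(s)
class of 0: {0}; class of 4: {1,3,4}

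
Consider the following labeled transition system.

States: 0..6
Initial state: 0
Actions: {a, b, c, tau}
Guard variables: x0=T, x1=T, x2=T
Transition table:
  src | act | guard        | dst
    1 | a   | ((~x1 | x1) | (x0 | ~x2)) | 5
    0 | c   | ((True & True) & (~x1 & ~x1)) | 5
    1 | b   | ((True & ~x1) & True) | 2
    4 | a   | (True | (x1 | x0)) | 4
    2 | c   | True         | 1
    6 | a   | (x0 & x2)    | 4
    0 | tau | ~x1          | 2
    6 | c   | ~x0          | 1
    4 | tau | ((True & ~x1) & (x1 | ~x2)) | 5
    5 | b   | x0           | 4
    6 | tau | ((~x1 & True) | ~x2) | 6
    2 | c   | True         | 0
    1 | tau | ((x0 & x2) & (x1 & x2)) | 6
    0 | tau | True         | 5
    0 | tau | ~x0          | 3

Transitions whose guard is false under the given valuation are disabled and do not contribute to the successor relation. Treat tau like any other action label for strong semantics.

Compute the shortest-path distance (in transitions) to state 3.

Layered search for 3:
  depth 0: {0}
  depth 1: {5}
  depth 2: {4}
3 never appears.

Answer: UNREACHABLE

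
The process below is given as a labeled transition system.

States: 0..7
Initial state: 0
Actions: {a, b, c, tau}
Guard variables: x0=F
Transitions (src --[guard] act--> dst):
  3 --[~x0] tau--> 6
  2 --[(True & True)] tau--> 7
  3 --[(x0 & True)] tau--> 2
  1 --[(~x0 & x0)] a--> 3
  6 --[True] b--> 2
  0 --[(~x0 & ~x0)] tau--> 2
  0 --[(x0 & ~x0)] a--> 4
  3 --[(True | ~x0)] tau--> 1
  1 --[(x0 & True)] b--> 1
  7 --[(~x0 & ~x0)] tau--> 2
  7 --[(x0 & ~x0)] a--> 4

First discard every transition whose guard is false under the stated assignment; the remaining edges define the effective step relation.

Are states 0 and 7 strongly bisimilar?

Answer: BISIMILAR

Trace:
Refine partition for ~:
  round 0: {{0,1,2,3,4,5,6,7}}
  round 1: {{0,2,3,7},{1,4,5},{6}}
  round 2: {{0,2,7},{1,4,5},{3},{6}}
Fixed point at round 3; 4 class(es).
0∈{0,2,7}, 7∈{0,2,7}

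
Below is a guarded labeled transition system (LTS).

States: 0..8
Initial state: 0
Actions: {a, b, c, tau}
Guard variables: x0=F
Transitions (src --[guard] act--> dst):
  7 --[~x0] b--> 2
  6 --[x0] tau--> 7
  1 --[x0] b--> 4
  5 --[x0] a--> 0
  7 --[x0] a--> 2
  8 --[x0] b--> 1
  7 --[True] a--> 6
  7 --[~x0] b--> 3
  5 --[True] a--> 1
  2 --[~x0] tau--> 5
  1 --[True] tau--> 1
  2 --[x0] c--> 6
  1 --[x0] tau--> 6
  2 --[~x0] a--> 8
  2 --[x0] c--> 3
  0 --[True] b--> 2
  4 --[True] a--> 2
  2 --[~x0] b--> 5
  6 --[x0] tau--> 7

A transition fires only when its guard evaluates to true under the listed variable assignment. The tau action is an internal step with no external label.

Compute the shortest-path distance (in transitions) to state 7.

BFS to 7:
  L0 = {0}
  L1 = {2}
  L2 = {5,8}
  L3 = {1}
7 never appears.

Answer: UNREACHABLE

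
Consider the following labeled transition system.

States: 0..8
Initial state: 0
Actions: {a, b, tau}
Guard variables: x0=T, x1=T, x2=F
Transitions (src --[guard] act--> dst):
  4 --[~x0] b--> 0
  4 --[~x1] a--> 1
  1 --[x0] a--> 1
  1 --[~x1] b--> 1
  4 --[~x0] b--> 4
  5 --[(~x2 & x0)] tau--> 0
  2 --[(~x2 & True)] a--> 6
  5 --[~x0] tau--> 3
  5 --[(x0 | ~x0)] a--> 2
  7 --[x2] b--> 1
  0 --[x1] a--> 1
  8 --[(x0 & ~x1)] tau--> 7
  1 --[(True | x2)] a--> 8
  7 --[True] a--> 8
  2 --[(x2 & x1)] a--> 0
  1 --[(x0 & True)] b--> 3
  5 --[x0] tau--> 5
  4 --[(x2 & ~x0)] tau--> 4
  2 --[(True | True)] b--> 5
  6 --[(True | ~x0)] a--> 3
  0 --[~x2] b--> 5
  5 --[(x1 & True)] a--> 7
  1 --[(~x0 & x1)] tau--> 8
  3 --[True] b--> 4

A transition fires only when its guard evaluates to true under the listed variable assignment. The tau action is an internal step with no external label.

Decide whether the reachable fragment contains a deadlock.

R = {0,1,2,3,4,5,6,7,8}
  0: a→1  b→5  [deg 2]
  1: a→1  a→8  b→3  [deg 3]
  2: a→6  b→5  [deg 2]
  3: b→4  [deg 1]
  4: ∅  [deadlock]
  5: a→2  a→7  tau→0  tau→5  [deg 4]
  6: a→3  [deg 1]
  7: a→8  [deg 1]
  8: ∅  [deadlock]
trace reaching 4: a·b·b

Answer: DEADLOCK at state 4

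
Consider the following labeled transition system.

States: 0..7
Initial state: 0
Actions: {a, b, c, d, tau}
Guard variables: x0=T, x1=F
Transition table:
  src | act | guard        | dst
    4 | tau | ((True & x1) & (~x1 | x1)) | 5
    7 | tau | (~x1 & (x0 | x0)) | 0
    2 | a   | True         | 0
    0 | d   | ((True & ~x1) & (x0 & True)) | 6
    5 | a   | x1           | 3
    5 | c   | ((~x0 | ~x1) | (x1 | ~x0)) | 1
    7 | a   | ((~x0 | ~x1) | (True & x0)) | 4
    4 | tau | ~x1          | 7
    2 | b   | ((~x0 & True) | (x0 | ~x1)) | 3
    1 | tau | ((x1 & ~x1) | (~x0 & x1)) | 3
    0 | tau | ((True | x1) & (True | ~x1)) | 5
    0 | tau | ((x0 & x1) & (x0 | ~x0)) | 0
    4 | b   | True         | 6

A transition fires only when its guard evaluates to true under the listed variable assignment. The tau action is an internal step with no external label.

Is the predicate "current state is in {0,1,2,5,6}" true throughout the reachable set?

Answer: INVARIANT HOLDS

Working:
Safe = {0,1,2,5,6}
Reachable = {0,1,5,6}
  0: ✓
  1: ✓
  5: ✓
  6: ✓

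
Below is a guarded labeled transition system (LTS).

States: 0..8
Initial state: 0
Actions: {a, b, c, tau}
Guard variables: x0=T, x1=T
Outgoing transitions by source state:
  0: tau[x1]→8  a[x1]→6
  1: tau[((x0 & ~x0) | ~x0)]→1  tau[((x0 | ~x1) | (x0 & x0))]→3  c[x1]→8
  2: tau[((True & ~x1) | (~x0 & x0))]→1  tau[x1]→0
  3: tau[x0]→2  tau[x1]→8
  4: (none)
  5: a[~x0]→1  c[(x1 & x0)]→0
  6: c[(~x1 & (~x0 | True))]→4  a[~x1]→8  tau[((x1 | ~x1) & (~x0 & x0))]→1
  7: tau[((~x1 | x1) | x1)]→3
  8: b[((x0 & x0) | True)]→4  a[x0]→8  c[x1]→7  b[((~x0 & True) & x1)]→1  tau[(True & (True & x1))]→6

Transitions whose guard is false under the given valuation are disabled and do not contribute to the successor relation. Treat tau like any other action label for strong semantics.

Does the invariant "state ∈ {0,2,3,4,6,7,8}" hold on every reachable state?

Answer: INVARIANT HOLDS

Analysis:
Safe = {0,2,3,4,6,7,8}
R = {0,2,3,4,6,7,8}
  0: ok
  2: ok
  3: ok
  4: ok
  6: ok
  7: ok
  8: ok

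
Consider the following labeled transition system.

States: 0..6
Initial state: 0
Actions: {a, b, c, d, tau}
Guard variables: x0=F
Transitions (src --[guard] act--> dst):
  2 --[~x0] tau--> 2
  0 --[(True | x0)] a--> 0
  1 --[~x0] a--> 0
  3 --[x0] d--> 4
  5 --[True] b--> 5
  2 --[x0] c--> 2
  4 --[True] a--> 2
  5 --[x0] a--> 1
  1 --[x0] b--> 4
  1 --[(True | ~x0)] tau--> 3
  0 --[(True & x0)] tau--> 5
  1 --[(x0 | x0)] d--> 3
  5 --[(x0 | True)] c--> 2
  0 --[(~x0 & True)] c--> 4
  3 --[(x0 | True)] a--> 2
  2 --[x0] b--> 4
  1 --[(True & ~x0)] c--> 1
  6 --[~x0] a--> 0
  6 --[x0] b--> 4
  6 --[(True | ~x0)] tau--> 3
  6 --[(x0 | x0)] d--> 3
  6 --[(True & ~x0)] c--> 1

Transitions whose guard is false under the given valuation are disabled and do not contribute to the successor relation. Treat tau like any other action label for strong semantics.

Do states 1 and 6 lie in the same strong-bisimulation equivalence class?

Bisimulation quotient by refinement:
  round 0: {{0,1,2,3,4,5,6}}
  round 1: {{0},{1,6},{2},{3,4},{5}}
stable after 2 split(s): 5 block(s)
[1]={1,6}  [6]={1,6}

Answer: BISIMILAR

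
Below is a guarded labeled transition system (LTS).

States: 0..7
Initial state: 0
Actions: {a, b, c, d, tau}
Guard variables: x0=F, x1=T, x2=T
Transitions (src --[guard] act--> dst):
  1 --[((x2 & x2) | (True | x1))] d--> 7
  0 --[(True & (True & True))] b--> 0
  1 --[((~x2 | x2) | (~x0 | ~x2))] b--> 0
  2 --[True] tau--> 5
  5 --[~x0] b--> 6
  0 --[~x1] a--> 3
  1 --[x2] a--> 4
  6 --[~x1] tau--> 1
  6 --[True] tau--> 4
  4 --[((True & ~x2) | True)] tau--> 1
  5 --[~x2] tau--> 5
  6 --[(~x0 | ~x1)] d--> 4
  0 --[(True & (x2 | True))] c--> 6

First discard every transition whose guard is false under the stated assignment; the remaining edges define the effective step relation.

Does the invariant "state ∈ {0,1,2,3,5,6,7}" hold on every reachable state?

Allowed set {0,1,2,3,5,6,7}
Reach set: {0,1,4,6,7}
  0: safe
  1: safe
  4: VIOLATES
  6: safe
  7: safe
witness against invariant: c·tau → 4

Answer: INVARIANT VIOLATED at state 4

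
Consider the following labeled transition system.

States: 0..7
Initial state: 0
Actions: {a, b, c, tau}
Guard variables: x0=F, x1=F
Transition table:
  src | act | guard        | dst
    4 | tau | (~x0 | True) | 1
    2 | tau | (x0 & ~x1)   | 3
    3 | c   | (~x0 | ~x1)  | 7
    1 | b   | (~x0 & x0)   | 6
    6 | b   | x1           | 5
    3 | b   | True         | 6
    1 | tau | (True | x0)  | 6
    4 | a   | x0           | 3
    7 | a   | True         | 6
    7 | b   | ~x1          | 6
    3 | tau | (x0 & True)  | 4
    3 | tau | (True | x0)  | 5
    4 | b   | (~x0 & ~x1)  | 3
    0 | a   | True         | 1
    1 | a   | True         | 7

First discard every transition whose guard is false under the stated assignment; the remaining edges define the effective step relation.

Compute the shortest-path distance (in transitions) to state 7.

BFS to 7:
  depth 0: {0}
  depth 1: {1}
  depth 2: {6,7}
7 enters at depth 2; path a·a

Answer: 2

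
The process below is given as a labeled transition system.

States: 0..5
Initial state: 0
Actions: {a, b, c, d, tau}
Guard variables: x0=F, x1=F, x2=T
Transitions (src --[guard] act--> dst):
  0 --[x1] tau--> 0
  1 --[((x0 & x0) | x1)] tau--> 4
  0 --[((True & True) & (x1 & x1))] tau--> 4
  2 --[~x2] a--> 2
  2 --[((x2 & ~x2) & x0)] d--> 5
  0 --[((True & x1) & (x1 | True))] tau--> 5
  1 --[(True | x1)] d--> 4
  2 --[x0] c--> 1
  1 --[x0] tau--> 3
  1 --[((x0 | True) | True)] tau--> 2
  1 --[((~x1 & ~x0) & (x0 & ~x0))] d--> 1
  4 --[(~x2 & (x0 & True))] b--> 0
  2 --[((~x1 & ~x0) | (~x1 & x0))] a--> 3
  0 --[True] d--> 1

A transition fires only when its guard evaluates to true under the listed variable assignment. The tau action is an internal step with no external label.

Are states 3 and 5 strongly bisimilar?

Bisimulation quotient by refinement:
  round 0: {{0,1,2,3,4,5}}
  round 1: {{0},{1},{2},{3,4,5}}
stable after 2 split(s): 4 block(s)
[3]={3,4,5}  [5]={3,4,5}

Answer: BISIMILAR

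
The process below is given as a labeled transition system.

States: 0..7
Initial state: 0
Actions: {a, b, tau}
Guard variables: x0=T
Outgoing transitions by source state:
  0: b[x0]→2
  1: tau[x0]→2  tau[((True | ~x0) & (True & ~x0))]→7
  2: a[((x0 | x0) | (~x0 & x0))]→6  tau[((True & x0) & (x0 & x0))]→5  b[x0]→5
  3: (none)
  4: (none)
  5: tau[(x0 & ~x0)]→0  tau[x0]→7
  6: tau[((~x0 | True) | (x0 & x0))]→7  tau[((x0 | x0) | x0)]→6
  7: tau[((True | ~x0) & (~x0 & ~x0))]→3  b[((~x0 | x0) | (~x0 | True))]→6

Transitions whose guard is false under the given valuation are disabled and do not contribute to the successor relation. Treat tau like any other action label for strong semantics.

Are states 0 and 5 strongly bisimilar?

Compute ~ classes (split until stable):
  π0 = {{0,1,2,3,4,5,6,7}}
  π1 = {{0,7},{1,5,6},{2},{3,4}}
  π2 = {{0},{1},{2},{3,4},{5},{6},{7}}
Fixed point at round 3; 7 class(es).
0∈{0}, 5∈{5}

Answer: NOT BISIMILAR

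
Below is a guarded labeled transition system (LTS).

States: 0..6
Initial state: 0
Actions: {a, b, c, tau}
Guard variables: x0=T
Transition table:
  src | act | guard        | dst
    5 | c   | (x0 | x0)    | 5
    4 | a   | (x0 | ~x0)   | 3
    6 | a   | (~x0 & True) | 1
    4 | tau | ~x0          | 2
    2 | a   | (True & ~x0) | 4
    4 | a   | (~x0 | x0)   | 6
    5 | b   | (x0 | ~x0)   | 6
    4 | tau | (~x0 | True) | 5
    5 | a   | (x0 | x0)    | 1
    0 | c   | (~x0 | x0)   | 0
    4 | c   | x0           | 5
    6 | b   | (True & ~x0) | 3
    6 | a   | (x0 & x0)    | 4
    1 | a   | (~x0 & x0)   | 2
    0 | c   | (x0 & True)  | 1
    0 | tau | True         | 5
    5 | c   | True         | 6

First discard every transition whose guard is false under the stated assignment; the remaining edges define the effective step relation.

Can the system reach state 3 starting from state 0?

Answer: REACHABLE

Analysis:
12 transition(s) survive guard evaluation.
Layer 0: {0}
Layer 1: {1,5}  now seen {0,1,5}
Layer 2: {6}  now seen {0,1,5,6}
Layer 3: {4}  now seen {0,1,4,5,6}
Layer 4: {3}  now seen {0,1,3,4,5,6}
Reachable = {0,1,3,4,5,6}
trace reaching 3: tau·c·a·a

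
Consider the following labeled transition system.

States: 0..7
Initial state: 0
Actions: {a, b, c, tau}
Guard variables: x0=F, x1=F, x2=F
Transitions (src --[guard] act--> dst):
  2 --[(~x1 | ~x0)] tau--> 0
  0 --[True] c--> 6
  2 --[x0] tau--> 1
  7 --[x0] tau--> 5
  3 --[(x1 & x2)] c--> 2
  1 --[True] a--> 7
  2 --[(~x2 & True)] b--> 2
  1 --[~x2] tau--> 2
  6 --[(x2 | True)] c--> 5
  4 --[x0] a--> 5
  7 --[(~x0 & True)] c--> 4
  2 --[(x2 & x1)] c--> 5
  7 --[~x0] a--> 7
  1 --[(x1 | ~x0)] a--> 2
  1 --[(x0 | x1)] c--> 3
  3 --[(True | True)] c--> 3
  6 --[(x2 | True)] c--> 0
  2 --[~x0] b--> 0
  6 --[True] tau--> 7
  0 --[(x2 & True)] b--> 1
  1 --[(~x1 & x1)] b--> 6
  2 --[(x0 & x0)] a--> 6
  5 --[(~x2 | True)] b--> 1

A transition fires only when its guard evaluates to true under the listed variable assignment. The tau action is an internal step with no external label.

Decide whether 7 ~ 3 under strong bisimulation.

Refine partition for ~:
  π0 = {{0,1,2,3,4,5,6,7}}
  π1 = {{0,3},{1},{2},{4},{5},{6},{7}}
  π2 = {{0},{1},{2},{3},{4},{5},{6},{7}}
8 equivalence class(es) (converged in 3)
[7]={7}  [3]={3}

Answer: NOT BISIMILAR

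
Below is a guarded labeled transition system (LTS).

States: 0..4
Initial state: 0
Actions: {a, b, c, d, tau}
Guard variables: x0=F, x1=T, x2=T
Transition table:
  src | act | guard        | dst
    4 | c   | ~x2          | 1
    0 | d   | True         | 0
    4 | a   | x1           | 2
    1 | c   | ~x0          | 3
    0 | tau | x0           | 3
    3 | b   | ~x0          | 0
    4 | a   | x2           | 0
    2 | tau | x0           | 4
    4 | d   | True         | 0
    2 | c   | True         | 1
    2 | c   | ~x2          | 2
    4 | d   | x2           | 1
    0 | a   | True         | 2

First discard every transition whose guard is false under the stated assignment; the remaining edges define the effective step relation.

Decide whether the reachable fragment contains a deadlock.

Answer: DEADLOCK-FREE

Working:
Reachable = {0,1,2,3}
  0: a→2  d→0  [2 out]
  1: c→3  [1 out]
  2: c→1  [1 out]
  3: b→0  [1 out]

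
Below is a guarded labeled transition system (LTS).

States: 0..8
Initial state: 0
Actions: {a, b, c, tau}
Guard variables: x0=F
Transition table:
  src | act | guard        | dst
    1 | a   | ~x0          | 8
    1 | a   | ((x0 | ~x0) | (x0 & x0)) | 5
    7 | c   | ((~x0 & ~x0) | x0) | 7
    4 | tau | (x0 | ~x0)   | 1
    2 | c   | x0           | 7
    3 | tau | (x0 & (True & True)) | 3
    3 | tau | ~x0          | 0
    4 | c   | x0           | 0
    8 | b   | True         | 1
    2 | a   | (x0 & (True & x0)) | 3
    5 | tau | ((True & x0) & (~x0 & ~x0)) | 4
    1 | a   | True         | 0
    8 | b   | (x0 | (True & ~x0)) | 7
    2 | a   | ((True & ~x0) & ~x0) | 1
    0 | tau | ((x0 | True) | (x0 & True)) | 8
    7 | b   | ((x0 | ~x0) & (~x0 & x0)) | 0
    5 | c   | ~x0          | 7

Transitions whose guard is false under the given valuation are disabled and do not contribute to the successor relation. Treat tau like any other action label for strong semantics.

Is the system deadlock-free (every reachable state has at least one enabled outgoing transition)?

Reach set: {0,1,5,7,8}
  0: tau→8  [deg 1]
  1: a→0  a→5  a→8  [deg 3]
  5: c→7  [deg 1]
  7: c→7  [deg 1]
  8: b→1  b→7  [deg 2]

Answer: DEADLOCK-FREE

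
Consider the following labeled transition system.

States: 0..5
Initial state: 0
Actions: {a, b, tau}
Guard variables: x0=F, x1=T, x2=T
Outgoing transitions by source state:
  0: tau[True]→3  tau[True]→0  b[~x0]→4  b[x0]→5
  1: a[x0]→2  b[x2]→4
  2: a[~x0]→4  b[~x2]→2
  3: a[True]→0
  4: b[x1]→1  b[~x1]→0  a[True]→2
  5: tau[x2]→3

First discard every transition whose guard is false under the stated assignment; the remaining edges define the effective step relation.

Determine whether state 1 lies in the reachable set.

Guard filter leaves 9 enabled edge(s).
Layer 0: {0}
Layer 1: {3,4}  total {0,3,4}
Layer 2: {1,2}  total {0,1,2,3,4}
Reachable = {0,1,2,3,4}
trace reaching 1: b·b

Answer: REACHABLE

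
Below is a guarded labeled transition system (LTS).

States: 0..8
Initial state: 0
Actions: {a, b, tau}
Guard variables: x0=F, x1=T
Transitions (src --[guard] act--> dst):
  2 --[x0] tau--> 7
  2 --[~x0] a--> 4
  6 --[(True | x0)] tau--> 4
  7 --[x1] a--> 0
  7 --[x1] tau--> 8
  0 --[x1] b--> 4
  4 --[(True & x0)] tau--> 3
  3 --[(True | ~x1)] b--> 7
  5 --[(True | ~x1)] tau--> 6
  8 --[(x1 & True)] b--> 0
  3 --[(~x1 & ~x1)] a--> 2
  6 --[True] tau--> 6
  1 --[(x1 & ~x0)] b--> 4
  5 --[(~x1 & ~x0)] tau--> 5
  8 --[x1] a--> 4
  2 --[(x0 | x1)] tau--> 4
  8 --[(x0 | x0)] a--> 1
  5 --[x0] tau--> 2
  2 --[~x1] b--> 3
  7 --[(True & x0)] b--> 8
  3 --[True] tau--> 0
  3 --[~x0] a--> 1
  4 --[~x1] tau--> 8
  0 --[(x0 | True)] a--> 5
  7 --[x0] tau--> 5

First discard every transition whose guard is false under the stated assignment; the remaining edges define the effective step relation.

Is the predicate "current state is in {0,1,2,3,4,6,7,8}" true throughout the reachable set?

Allowed set {0,1,2,3,4,6,7,8}
R = {0,4,5,6}
  0: safe
  4: safe
  5: outside
  6: safe
counterexample path to 5: a

Answer: INVARIANT VIOLATED at state 5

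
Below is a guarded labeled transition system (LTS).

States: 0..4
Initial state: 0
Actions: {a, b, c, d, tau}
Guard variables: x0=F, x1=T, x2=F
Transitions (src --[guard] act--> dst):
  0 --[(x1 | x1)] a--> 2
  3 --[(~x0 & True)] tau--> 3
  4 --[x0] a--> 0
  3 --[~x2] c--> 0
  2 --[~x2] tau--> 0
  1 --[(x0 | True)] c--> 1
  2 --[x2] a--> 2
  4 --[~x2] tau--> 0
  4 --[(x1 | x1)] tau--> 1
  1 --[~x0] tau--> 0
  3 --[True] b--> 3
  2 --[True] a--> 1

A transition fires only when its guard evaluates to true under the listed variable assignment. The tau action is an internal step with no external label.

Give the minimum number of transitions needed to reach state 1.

Breadth-first toward 1:
  L0 = {0}
  L1 = {2}
  L2 = {1}
depth(1)=2, e.g. a·a

Answer: 2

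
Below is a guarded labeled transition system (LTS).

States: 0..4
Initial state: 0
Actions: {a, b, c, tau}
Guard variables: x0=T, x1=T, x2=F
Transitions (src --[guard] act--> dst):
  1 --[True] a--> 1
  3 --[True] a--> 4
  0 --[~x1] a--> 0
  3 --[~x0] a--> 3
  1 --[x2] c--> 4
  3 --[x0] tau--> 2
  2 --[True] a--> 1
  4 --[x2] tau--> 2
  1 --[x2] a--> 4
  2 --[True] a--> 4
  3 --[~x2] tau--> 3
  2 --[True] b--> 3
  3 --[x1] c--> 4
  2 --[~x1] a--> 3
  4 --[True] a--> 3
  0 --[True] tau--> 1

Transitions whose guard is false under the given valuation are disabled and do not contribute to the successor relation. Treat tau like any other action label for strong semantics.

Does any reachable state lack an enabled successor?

Answer: DEADLOCK-FREE

Trace:
Reach set: {0,1}
  0: tau→1  [deg 1]
  1: a→1  [deg 1]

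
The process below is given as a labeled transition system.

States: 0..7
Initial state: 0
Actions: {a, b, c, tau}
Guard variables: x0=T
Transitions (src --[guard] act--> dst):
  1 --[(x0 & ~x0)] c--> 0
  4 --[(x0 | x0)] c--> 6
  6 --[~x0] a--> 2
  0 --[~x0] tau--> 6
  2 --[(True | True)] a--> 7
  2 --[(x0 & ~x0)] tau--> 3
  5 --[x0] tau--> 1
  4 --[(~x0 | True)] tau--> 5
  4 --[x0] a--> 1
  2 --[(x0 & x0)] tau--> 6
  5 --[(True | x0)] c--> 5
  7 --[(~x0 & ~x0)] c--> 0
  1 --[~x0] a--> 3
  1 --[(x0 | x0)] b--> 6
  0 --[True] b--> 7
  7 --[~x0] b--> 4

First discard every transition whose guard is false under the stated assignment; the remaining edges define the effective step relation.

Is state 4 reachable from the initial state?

Answer: UNREACHABLE

Analysis:
After dropping false guards: 9 live edges.
depth 0: {0}
depth 1: {7}  total {0,7}
R = {0,7}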